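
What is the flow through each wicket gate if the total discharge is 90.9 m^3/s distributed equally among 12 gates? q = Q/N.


q = 90.9 / 12 = 7.5750 m^3/s


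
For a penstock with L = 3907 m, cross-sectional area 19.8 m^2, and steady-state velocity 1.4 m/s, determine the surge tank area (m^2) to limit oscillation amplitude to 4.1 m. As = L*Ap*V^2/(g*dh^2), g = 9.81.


As = 3907 * 19.8 * 1.4^2 / (9.81 * 4.1^2) = 919.4497 m^2


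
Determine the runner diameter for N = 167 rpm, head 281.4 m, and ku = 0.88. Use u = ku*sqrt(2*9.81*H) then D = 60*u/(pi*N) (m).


u = 0.88 * sqrt(2*9.81*281.4) = 65.3874 m/s
D = 60 * 65.3874 / (pi * 167) = 7.4779 m


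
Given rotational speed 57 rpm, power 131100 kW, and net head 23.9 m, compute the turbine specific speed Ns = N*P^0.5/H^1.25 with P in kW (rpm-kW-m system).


Ns = 57 * 131100^0.5 / 23.9^1.25 = 390.5520


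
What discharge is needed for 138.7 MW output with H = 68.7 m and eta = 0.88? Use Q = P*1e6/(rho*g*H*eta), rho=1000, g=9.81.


Q = 138.7 * 1e6 / (1000 * 9.81 * 68.7 * 0.88) = 233.8665 m^3/s


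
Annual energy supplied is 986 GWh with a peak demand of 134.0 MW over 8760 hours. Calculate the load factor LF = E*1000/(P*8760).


LF = 986 * 1000 / (134.0 * 8760) = 0.8400


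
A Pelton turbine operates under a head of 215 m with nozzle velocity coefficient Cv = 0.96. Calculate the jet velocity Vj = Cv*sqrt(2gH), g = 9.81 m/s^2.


Vj = 0.96 * sqrt(2*9.81*215) = 62.3505 m/s


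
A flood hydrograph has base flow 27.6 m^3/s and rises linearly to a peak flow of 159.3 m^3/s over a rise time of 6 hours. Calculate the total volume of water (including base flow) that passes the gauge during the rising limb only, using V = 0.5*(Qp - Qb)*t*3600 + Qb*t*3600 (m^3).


V = 0.5*(159.3 - 27.6)*6*3600 + 27.6*6*3600 = 2.0185e+06 m^3


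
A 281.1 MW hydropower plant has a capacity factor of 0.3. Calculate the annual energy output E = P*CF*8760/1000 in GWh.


E = 281.1 * 0.3 * 8760 / 1000 = 738.7308 GWh


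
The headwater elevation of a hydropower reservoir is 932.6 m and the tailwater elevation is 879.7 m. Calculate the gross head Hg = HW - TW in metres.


Hg = 932.6 - 879.7 = 52.9000 m


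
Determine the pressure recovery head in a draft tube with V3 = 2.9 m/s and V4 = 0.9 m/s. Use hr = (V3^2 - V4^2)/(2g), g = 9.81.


hr = (2.9^2 - 0.9^2) / (2*9.81) = 0.3874 m


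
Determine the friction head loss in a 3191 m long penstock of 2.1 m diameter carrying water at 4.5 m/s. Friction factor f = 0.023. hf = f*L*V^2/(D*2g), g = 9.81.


hf = 0.023 * 3191 * 4.5^2 / (2.1 * 2 * 9.81) = 36.0713 m


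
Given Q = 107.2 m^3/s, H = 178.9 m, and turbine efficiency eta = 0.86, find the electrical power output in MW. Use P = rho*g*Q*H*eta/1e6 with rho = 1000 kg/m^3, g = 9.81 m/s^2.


P = 1000 * 9.81 * 107.2 * 178.9 * 0.86 / 1e6 = 161.7978 MW


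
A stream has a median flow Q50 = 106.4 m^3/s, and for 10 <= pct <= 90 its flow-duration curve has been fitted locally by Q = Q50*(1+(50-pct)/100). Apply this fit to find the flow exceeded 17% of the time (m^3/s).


Q = 106.4 * (1 + (50 - 17)/100) = 141.5120 m^3/s


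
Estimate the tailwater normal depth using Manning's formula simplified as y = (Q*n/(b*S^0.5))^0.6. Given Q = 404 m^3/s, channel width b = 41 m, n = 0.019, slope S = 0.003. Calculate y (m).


y = (404 * 0.019 / (41 * 0.003^0.5))^0.6 = 2.0906 m


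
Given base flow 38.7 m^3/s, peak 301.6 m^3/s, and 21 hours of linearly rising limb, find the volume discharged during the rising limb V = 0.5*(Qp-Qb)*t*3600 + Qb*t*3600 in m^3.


V = 0.5*(301.6 - 38.7)*21*3600 + 38.7*21*3600 = 1.2863e+07 m^3


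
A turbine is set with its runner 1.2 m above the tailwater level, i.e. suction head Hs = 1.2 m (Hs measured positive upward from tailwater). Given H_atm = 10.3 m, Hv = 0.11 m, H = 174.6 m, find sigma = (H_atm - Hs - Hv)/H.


sigma = (10.3 - 1.2 - 0.11) / 174.6 = 0.0515


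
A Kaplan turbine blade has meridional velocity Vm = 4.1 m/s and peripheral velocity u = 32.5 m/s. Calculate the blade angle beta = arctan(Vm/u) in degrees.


beta = arctan(4.1 / 32.5) = 7.1901 degrees


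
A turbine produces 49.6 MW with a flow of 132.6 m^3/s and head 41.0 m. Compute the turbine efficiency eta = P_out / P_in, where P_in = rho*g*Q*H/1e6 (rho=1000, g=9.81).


P_in = 1000 * 9.81 * 132.6 * 41.0 / 1e6 = 53.3330 MW
eta = 49.6 / 53.3330 = 0.9300


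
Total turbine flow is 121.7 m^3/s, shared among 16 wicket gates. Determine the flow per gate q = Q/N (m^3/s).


q = 121.7 / 16 = 7.6063 m^3/s


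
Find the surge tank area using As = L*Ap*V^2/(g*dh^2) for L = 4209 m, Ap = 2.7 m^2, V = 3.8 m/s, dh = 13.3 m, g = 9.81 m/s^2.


As = 4209 * 2.7 * 3.8^2 / (9.81 * 13.3^2) = 94.5666 m^2


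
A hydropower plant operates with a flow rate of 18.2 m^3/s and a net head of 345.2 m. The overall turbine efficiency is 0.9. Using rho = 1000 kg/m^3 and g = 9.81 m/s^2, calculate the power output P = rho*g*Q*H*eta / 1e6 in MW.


P = 1000 * 9.81 * 18.2 * 345.2 * 0.9 / 1e6 = 55.4694 MW


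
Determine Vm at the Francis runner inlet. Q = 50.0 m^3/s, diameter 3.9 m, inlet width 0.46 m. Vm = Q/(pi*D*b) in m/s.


Vm = 50.0 / (pi * 3.9 * 0.46) = 8.8715 m/s


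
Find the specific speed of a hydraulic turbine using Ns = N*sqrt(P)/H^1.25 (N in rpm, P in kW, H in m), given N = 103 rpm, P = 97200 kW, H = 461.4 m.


Ns = 103 * 97200^0.5 / 461.4^1.25 = 15.0167


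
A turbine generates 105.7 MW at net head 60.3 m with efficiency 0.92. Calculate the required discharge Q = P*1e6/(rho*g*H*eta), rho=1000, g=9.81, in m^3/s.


Q = 105.7 * 1e6 / (1000 * 9.81 * 60.3 * 0.92) = 194.2231 m^3/s


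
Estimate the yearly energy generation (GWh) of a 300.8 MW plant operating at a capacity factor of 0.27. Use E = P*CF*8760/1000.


E = 300.8 * 0.27 * 8760 / 1000 = 711.4522 GWh


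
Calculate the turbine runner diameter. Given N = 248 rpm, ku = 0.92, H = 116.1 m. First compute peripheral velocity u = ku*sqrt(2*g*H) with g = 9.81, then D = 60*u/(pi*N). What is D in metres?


u = 0.92 * sqrt(2*9.81*116.1) = 43.9090 m/s
D = 60 * 43.9090 / (pi * 248) = 3.3815 m


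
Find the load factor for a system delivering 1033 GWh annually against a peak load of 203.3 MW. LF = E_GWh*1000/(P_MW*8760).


LF = 1033 * 1000 / (203.3 * 8760) = 0.5800


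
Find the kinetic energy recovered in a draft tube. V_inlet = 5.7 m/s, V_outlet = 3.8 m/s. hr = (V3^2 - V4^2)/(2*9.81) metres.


hr = (5.7^2 - 3.8^2) / (2*9.81) = 0.9200 m


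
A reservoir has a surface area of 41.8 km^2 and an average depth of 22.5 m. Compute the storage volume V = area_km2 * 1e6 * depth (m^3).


V = 41.8 * 1e6 * 22.5 = 9.4050e+08 m^3


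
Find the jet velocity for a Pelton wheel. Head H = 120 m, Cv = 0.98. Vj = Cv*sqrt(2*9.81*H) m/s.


Vj = 0.98 * sqrt(2*9.81*120) = 47.5517 m/s


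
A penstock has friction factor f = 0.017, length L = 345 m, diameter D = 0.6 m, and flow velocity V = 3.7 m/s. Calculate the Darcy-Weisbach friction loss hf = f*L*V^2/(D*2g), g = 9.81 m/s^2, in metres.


hf = 0.017 * 345 * 3.7^2 / (0.6 * 2 * 9.81) = 6.8206 m


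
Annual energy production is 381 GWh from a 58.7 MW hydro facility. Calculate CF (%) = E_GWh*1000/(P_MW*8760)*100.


CF = 381 * 1000 / (58.7 * 8760) * 100 = 74.0940 %


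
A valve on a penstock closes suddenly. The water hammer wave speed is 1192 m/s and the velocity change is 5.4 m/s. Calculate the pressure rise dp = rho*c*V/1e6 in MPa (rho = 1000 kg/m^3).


dp = 1000 * 1192 * 5.4 / 1e6 = 6.4368 MPa


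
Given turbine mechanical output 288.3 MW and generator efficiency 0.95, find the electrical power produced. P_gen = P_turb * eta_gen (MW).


P_gen = 288.3 * 0.95 = 273.8850 MW


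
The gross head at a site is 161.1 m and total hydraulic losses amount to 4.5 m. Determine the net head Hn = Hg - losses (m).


Hn = 161.1 - 4.5 = 156.6000 m


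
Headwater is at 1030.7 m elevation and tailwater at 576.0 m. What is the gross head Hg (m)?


Hg = 1030.7 - 576.0 = 454.7000 m


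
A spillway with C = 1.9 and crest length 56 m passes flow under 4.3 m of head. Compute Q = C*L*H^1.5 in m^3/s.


Q = 1.9 * 56 * 4.3^1.5 = 948.7337 m^3/s


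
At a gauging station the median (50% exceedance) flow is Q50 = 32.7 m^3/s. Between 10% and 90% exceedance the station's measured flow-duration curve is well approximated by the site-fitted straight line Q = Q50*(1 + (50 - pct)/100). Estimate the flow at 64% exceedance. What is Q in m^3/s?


Q = 32.7 * (1 + (50 - 64)/100) = 28.1220 m^3/s


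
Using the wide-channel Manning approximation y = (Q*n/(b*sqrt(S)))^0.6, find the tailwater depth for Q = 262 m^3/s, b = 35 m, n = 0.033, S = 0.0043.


y = (262 * 0.033 / (35 * 0.0043^0.5))^0.6 = 2.2162 m


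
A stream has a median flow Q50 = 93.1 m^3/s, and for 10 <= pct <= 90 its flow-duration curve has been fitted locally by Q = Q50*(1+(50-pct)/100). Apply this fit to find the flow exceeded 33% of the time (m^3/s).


Q = 93.1 * (1 + (50 - 33)/100) = 108.9270 m^3/s


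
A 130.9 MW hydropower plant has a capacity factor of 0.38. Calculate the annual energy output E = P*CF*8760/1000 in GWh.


E = 130.9 * 0.38 * 8760 / 1000 = 435.7399 GWh


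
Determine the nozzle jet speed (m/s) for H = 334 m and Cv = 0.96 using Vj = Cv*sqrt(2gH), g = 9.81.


Vj = 0.96 * sqrt(2*9.81*334) = 77.7131 m/s


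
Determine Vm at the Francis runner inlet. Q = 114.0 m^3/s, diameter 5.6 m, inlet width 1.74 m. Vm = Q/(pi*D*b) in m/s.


Vm = 114.0 / (pi * 5.6 * 1.74) = 3.7241 m/s


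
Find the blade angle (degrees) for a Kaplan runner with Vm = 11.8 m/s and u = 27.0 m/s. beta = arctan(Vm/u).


beta = arctan(11.8 / 27.0) = 23.6071 degrees


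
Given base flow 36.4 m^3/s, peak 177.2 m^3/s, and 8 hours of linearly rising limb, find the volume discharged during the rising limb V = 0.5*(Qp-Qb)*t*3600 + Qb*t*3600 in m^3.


V = 0.5*(177.2 - 36.4)*8*3600 + 36.4*8*3600 = 3.0758e+06 m^3


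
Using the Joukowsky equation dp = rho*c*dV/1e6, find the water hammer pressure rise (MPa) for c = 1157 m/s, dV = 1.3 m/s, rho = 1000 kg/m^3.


dp = 1000 * 1157 * 1.3 / 1e6 = 1.5041 MPa


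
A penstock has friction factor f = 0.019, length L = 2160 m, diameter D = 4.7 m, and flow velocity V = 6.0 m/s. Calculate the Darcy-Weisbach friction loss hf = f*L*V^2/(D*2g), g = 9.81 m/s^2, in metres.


hf = 0.019 * 2160 * 6.0^2 / (4.7 * 2 * 9.81) = 16.0219 m


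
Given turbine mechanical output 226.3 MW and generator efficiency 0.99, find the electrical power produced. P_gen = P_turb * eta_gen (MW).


P_gen = 226.3 * 0.99 = 224.0370 MW


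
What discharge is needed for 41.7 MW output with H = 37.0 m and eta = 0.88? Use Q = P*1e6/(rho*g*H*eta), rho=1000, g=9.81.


Q = 41.7 * 1e6 / (1000 * 9.81 * 37.0 * 0.88) = 130.5517 m^3/s


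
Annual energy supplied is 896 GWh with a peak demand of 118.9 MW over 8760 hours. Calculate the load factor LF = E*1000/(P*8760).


LF = 896 * 1000 / (118.9 * 8760) = 0.8602


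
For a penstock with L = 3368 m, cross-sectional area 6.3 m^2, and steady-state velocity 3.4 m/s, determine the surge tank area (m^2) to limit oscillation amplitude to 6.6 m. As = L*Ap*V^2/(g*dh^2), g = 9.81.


As = 3368 * 6.3 * 3.4^2 / (9.81 * 6.6^2) = 574.0022 m^2


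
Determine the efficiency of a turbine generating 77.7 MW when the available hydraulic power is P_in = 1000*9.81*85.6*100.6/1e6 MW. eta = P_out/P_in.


P_in = 1000 * 9.81 * 85.6 * 100.6 / 1e6 = 84.4774 MW
eta = 77.7 / 84.4774 = 0.9198


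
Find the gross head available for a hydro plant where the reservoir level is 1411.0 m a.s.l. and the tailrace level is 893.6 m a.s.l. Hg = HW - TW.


Hg = 1411.0 - 893.6 = 517.4000 m


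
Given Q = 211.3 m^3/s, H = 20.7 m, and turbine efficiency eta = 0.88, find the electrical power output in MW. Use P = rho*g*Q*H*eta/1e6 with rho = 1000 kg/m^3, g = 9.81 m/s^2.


P = 1000 * 9.81 * 211.3 * 20.7 * 0.88 / 1e6 = 37.7591 MW


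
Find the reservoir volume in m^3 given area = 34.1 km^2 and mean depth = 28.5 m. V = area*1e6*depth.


V = 34.1 * 1e6 * 28.5 = 9.7185e+08 m^3


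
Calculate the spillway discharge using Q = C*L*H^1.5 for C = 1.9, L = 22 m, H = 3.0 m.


Q = 1.9 * 22 * 3.0^1.5 = 217.1992 m^3/s


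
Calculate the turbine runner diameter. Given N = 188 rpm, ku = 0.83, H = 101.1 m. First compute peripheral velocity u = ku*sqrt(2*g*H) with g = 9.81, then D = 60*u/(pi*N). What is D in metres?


u = 0.83 * sqrt(2*9.81*101.1) = 36.9661 m/s
D = 60 * 36.9661 / (pi * 188) = 3.7553 m


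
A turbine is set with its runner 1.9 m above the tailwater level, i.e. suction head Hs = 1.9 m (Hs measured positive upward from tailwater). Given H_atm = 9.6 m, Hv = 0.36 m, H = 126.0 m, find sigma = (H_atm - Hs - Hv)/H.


sigma = (9.6 - 1.9 - 0.36) / 126.0 = 0.0583


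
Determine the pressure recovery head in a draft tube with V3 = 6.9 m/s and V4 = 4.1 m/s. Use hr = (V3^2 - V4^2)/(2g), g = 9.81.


hr = (6.9^2 - 4.1^2) / (2*9.81) = 1.5698 m


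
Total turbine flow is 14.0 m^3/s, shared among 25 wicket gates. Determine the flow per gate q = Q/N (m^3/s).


q = 14.0 / 25 = 0.5600 m^3/s


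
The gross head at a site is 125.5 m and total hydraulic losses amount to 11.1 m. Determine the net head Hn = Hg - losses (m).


Hn = 125.5 - 11.1 = 114.4000 m


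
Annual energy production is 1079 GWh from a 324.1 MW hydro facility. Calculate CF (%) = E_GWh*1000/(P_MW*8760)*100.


CF = 1079 * 1000 / (324.1 * 8760) * 100 = 38.0048 %


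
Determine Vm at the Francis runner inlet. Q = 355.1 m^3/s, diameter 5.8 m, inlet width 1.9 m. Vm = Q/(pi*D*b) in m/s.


Vm = 355.1 / (pi * 5.8 * 1.9) = 10.2570 m/s


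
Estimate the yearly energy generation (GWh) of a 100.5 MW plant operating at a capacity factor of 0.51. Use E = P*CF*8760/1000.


E = 100.5 * 0.51 * 8760 / 1000 = 448.9938 GWh


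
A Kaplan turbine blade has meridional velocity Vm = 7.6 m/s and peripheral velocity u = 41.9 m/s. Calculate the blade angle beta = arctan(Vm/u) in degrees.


beta = arctan(7.6 / 41.9) = 10.2808 degrees


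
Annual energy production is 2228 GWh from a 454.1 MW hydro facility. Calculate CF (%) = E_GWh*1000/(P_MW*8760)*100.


CF = 2228 * 1000 / (454.1 * 8760) * 100 = 56.0092 %


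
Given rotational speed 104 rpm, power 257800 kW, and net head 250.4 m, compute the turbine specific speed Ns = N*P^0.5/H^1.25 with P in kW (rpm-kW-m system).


Ns = 104 * 257800^0.5 / 250.4^1.25 = 53.0129


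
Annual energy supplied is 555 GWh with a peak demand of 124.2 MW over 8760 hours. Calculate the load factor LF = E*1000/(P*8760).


LF = 555 * 1000 / (124.2 * 8760) = 0.5101


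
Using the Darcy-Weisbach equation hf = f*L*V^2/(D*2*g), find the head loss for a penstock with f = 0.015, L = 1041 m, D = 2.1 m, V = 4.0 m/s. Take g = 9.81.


hf = 0.015 * 1041 * 4.0^2 / (2.1 * 2 * 9.81) = 6.0638 m


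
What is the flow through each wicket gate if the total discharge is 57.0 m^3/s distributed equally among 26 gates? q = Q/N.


q = 57.0 / 26 = 2.1923 m^3/s


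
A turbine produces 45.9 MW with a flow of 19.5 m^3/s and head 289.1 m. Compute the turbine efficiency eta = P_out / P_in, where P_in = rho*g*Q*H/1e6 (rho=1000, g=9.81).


P_in = 1000 * 9.81 * 19.5 * 289.1 / 1e6 = 55.3034 MW
eta = 45.9 / 55.3034 = 0.8300


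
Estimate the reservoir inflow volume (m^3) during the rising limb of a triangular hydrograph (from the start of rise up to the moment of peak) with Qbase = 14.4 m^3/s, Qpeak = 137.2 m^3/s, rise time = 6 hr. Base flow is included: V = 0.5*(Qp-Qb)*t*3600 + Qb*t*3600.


V = 0.5*(137.2 - 14.4)*6*3600 + 14.4*6*3600 = 1.6373e+06 m^3


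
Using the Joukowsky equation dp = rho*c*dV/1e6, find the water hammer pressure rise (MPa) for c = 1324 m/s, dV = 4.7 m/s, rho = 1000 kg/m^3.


dp = 1000 * 1324 * 4.7 / 1e6 = 6.2228 MPa


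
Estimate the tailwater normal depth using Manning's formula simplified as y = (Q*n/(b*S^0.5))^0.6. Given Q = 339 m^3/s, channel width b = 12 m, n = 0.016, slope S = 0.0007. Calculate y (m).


y = (339 * 0.016 / (12 * 0.0007^0.5))^0.6 = 5.4898 m


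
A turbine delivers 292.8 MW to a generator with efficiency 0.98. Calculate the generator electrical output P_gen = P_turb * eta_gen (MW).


P_gen = 292.8 * 0.98 = 286.9440 MW


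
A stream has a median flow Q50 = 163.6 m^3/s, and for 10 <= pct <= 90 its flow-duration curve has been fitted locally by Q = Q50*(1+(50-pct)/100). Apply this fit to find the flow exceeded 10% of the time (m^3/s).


Q = 163.6 * (1 + (50 - 10)/100) = 229.0400 m^3/s


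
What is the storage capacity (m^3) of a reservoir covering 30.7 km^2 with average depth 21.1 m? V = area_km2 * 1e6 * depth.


V = 30.7 * 1e6 * 21.1 = 6.4777e+08 m^3


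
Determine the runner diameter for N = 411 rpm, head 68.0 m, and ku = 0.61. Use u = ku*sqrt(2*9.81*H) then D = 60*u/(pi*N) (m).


u = 0.61 * sqrt(2*9.81*68.0) = 22.2810 m/s
D = 60 * 22.2810 / (pi * 411) = 1.0354 m


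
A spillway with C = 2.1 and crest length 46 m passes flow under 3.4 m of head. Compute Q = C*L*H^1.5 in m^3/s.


Q = 2.1 * 46 * 3.4^1.5 = 605.6134 m^3/s


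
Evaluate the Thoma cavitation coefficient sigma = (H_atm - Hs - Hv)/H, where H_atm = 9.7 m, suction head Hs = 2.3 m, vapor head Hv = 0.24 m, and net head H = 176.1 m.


sigma = (9.7 - 2.3 - 0.24) / 176.1 = 0.0407


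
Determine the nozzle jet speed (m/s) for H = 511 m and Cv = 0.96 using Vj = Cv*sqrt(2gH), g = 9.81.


Vj = 0.96 * sqrt(2*9.81*511) = 96.1239 m/s


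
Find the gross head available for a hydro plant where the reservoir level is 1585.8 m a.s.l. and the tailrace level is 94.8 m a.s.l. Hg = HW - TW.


Hg = 1585.8 - 94.8 = 1491.0000 m


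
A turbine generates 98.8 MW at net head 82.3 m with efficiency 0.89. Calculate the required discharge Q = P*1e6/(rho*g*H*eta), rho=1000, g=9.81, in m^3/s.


Q = 98.8 * 1e6 / (1000 * 9.81 * 82.3 * 0.89) = 137.4985 m^3/s


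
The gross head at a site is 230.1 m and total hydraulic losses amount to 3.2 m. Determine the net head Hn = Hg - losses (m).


Hn = 230.1 - 3.2 = 226.9000 m


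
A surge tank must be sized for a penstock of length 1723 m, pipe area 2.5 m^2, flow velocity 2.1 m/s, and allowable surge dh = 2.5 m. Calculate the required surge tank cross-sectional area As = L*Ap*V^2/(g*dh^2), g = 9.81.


As = 1723 * 2.5 * 2.1^2 / (9.81 * 2.5^2) = 309.8239 m^2


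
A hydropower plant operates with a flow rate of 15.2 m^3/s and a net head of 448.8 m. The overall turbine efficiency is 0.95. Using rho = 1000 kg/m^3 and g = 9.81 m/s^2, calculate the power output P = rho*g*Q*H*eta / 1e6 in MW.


P = 1000 * 9.81 * 15.2 * 448.8 * 0.95 / 1e6 = 63.5754 MW


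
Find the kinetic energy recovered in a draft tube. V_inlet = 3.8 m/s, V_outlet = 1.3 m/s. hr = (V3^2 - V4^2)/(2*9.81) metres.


hr = (3.8^2 - 1.3^2) / (2*9.81) = 0.6498 m


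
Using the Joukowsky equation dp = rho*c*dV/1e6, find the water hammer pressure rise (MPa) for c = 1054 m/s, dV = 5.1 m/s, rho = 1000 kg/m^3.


dp = 1000 * 1054 * 5.1 / 1e6 = 5.3754 MPa


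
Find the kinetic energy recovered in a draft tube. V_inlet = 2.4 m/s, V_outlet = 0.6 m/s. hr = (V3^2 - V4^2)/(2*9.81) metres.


hr = (2.4^2 - 0.6^2) / (2*9.81) = 0.2752 m


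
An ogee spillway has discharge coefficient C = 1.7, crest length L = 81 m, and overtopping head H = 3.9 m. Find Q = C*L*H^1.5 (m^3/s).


Q = 1.7 * 81 * 3.9^1.5 = 1060.5493 m^3/s


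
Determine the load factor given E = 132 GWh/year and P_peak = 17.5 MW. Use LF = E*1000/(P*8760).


LF = 132 * 1000 / (17.5 * 8760) = 0.8611


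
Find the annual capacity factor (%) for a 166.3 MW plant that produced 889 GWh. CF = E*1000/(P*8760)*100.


CF = 889 * 1000 / (166.3 * 8760) * 100 = 61.0247 %


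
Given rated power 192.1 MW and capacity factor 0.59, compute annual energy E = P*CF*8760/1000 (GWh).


E = 192.1 * 0.59 * 8760 / 1000 = 992.8496 GWh


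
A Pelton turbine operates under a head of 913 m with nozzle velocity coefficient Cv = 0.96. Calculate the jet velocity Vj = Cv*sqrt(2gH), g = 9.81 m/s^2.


Vj = 0.96 * sqrt(2*9.81*913) = 128.4861 m/s


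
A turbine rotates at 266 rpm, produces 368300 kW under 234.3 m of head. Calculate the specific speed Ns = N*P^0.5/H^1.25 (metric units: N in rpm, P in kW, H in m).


Ns = 266 * 368300^0.5 / 234.3^1.25 = 176.1032


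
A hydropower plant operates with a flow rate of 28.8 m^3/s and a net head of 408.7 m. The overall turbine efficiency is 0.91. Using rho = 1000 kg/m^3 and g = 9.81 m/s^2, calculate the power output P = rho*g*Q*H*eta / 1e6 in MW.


P = 1000 * 9.81 * 28.8 * 408.7 * 0.91 / 1e6 = 105.0770 MW


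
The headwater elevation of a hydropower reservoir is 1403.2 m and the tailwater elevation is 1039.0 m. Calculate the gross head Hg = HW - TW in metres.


Hg = 1403.2 - 1039.0 = 364.2000 m


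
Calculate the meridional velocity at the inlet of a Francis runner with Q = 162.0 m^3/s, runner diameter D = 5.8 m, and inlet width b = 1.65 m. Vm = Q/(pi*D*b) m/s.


Vm = 162.0 / (pi * 5.8 * 1.65) = 5.3883 m/s


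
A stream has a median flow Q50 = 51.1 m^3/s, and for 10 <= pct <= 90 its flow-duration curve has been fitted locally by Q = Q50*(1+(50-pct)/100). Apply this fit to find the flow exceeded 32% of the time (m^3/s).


Q = 51.1 * (1 + (50 - 32)/100) = 60.2980 m^3/s


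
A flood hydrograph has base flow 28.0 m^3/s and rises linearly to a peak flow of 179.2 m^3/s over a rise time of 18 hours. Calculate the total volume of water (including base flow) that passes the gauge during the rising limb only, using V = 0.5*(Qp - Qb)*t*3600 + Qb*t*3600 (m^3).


V = 0.5*(179.2 - 28.0)*18*3600 + 28.0*18*3600 = 6.7133e+06 m^3


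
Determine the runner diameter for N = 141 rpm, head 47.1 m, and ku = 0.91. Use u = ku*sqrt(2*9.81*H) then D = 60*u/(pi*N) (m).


u = 0.91 * sqrt(2*9.81*47.1) = 27.6631 m/s
D = 60 * 27.6631 / (pi * 141) = 3.7470 m


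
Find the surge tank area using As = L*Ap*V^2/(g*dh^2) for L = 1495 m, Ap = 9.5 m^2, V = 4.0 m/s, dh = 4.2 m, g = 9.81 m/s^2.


As = 1495 * 9.5 * 4.0^2 / (9.81 * 4.2^2) = 1313.1586 m^2


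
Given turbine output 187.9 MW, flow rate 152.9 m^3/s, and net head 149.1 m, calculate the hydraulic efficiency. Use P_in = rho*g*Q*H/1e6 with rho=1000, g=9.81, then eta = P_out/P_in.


P_in = 1000 * 9.81 * 152.9 * 149.1 / 1e6 = 223.6424 MW
eta = 187.9 / 223.6424 = 0.8402


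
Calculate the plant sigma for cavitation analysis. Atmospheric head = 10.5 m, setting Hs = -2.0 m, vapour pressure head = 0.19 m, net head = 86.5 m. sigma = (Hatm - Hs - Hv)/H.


sigma = (10.5 - (-2.0) - 0.19) / 86.5 = 0.1423


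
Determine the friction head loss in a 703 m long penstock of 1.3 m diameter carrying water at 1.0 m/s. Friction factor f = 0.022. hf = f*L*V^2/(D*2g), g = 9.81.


hf = 0.022 * 703 * 1.0^2 / (1.3 * 2 * 9.81) = 0.6064 m


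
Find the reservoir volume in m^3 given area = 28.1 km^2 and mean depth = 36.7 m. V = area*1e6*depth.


V = 28.1 * 1e6 * 36.7 = 1.0313e+09 m^3


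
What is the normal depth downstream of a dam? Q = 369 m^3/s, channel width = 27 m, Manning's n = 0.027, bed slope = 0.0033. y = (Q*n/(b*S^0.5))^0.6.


y = (369 * 0.027 / (27 * 0.0033^0.5))^0.6 = 3.0525 m


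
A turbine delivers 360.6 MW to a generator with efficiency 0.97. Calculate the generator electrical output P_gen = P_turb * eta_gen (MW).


P_gen = 360.6 * 0.97 = 349.7820 MW


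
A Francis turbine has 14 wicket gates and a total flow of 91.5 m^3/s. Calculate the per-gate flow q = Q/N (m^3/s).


q = 91.5 / 14 = 6.5357 m^3/s


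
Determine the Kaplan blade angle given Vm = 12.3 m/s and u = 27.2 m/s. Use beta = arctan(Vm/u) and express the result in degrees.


beta = arctan(12.3 / 27.2) = 24.3328 degrees


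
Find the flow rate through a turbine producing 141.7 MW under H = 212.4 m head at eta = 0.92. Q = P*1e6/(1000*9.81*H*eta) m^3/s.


Q = 141.7 * 1e6 / (1000 * 9.81 * 212.4 * 0.92) = 73.9194 m^3/s


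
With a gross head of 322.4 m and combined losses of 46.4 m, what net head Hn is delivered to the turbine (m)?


Hn = 322.4 - 46.4 = 276.0000 m


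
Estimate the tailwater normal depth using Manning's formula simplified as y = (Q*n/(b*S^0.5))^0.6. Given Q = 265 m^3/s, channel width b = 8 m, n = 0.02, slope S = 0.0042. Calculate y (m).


y = (265 * 0.02 / (8 * 0.0042^0.5))^0.6 = 4.0340 m


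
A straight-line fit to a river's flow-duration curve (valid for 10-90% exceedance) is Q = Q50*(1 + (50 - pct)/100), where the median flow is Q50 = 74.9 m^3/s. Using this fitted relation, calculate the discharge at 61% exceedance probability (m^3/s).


Q = 74.9 * (1 + (50 - 61)/100) = 66.6610 m^3/s


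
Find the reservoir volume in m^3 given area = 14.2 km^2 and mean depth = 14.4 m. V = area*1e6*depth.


V = 14.2 * 1e6 * 14.4 = 2.0448e+08 m^3


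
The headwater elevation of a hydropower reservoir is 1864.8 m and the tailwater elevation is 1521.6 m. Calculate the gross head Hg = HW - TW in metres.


Hg = 1864.8 - 1521.6 = 343.2000 m


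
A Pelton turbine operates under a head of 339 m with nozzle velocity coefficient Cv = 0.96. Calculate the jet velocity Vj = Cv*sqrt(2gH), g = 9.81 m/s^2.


Vj = 0.96 * sqrt(2*9.81*339) = 78.2926 m/s


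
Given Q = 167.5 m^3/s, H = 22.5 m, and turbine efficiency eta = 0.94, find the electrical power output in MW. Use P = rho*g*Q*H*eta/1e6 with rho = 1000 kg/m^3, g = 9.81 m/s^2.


P = 1000 * 9.81 * 167.5 * 22.5 * 0.94 / 1e6 = 34.7532 MW


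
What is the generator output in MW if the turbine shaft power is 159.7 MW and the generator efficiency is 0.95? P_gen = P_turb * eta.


P_gen = 159.7 * 0.95 = 151.7150 MW


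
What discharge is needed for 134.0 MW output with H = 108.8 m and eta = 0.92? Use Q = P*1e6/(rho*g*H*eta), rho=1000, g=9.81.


Q = 134.0 * 1e6 / (1000 * 9.81 * 108.8 * 0.92) = 136.4643 m^3/s


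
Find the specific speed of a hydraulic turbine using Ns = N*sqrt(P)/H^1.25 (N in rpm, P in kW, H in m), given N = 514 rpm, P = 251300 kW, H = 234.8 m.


Ns = 514 * 251300^0.5 / 234.8^1.25 = 280.3411


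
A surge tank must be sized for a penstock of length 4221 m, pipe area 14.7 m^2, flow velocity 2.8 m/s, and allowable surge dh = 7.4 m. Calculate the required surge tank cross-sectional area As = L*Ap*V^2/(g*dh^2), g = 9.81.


As = 4221 * 14.7 * 2.8^2 / (9.81 * 7.4^2) = 905.5581 m^2


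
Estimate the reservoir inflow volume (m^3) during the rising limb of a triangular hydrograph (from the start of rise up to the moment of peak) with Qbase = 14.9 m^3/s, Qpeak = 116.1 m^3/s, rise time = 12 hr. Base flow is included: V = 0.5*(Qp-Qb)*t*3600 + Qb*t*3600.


V = 0.5*(116.1 - 14.9)*12*3600 + 14.9*12*3600 = 2.8296e+06 m^3


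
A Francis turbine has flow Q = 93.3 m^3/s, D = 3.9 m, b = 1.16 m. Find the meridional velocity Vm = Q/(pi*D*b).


Vm = 93.3 / (pi * 3.9 * 1.16) = 6.5646 m/s


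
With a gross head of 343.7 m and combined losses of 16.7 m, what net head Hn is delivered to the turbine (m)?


Hn = 343.7 - 16.7 = 327.0000 m


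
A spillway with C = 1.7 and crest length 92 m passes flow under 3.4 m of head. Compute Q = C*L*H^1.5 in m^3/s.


Q = 1.7 * 92 * 3.4^1.5 = 980.5170 m^3/s


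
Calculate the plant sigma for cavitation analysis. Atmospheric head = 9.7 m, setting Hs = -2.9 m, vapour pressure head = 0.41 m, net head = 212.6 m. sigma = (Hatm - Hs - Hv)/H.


sigma = (9.7 - (-2.9) - 0.41) / 212.6 = 0.0573


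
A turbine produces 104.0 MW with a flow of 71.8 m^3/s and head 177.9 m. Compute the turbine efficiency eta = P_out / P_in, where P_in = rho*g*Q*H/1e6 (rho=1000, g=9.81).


P_in = 1000 * 9.81 * 71.8 * 177.9 / 1e6 = 125.3053 MW
eta = 104.0 / 125.3053 = 0.8300


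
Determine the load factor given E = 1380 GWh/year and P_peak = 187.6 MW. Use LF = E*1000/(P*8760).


LF = 1380 * 1000 / (187.6 * 8760) = 0.8397


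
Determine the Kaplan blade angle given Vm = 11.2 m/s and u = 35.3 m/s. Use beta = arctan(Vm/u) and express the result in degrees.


beta = arctan(11.2 / 35.3) = 17.6032 degrees


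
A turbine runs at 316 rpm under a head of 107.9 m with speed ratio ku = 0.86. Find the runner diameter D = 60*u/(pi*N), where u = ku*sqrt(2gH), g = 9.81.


u = 0.86 * sqrt(2*9.81*107.9) = 39.5693 m/s
D = 60 * 39.5693 / (pi * 316) = 2.3915 m


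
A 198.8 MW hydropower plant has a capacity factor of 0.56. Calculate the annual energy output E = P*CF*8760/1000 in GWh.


E = 198.8 * 0.56 * 8760 / 1000 = 975.2333 GWh


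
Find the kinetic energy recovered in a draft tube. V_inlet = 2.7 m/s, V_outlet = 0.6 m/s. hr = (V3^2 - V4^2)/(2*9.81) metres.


hr = (2.7^2 - 0.6^2) / (2*9.81) = 0.3532 m


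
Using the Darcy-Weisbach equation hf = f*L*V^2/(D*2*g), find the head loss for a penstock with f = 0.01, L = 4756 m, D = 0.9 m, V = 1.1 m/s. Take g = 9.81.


hf = 0.01 * 4756 * 1.1^2 / (0.9 * 2 * 9.81) = 3.2590 m


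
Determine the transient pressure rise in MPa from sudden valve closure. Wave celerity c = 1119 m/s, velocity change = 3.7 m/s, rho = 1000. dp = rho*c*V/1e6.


dp = 1000 * 1119 * 3.7 / 1e6 = 4.1403 MPa


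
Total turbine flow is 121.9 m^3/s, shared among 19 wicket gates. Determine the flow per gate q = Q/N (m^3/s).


q = 121.9 / 19 = 6.4158 m^3/s


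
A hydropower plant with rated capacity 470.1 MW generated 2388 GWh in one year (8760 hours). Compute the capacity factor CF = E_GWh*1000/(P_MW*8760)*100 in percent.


CF = 2388 * 1000 / (470.1 * 8760) * 100 = 57.9882 %


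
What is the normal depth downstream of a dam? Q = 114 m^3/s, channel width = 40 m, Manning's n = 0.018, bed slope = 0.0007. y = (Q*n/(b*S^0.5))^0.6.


y = (114 * 0.018 / (40 * 0.0007^0.5))^0.6 = 1.4878 m


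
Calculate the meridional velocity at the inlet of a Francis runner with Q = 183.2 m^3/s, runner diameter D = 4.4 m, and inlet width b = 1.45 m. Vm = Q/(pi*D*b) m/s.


Vm = 183.2 / (pi * 4.4 * 1.45) = 9.1402 m/s


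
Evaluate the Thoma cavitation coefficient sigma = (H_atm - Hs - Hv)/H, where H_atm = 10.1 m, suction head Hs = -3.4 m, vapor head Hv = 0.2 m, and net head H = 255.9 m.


sigma = (10.1 - (-3.4) - 0.2) / 255.9 = 0.0520


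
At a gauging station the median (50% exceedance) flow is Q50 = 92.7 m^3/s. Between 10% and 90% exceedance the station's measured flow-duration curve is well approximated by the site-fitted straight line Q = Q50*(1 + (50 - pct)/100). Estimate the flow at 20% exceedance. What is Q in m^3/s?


Q = 92.7 * (1 + (50 - 20)/100) = 120.5100 m^3/s


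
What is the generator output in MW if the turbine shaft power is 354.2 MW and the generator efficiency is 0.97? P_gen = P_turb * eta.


P_gen = 354.2 * 0.97 = 343.5740 MW


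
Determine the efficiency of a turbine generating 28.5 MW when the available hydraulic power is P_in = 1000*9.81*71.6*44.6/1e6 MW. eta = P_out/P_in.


P_in = 1000 * 9.81 * 71.6 * 44.6 / 1e6 = 31.3269 MW
eta = 28.5 / 31.3269 = 0.9098


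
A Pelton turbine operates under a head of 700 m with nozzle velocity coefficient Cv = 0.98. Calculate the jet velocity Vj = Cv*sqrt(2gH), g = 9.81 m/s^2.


Vj = 0.98 * sqrt(2*9.81*700) = 114.8483 m/s


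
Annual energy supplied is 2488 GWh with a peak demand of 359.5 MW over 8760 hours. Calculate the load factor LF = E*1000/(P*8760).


LF = 2488 * 1000 / (359.5 * 8760) = 0.7900


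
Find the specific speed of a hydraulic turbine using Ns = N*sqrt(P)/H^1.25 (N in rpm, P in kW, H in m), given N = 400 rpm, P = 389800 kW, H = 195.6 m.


Ns = 400 * 389800^0.5 / 195.6^1.25 = 341.4050


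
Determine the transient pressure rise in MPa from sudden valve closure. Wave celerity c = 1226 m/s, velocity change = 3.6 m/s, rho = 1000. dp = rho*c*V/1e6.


dp = 1000 * 1226 * 3.6 / 1e6 = 4.4136 MPa


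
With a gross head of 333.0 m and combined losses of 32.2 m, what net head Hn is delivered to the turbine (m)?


Hn = 333.0 - 32.2 = 300.8000 m


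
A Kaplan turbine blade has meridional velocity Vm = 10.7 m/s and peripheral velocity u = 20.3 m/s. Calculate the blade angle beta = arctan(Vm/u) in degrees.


beta = arctan(10.7 / 20.3) = 27.7934 degrees


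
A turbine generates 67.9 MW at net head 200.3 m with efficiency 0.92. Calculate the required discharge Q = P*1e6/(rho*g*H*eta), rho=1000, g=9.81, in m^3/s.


Q = 67.9 * 1e6 / (1000 * 9.81 * 200.3 * 0.92) = 37.5606 m^3/s


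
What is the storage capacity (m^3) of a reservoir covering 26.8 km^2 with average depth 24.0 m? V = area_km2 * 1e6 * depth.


V = 26.8 * 1e6 * 24.0 = 6.4320e+08 m^3


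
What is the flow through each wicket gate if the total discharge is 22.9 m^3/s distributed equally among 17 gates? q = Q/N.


q = 22.9 / 17 = 1.3471 m^3/s


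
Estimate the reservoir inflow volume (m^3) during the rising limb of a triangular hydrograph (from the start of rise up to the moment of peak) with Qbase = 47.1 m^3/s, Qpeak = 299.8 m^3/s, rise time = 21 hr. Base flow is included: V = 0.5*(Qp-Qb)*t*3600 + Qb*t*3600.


V = 0.5*(299.8 - 47.1)*21*3600 + 47.1*21*3600 = 1.3113e+07 m^3


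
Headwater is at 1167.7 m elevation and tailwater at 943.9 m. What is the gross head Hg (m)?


Hg = 1167.7 - 943.9 = 223.8000 m


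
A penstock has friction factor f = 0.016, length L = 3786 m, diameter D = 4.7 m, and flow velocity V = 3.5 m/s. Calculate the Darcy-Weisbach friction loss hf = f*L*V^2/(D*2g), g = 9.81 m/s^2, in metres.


hf = 0.016 * 3786 * 3.5^2 / (4.7 * 2 * 9.81) = 8.0471 m


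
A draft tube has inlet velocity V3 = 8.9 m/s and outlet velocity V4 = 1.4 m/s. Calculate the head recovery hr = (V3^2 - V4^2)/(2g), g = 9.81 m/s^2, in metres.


hr = (8.9^2 - 1.4^2) / (2*9.81) = 3.9373 m


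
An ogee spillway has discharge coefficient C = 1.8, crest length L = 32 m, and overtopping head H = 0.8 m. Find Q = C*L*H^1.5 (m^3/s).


Q = 1.8 * 32 * 0.8^1.5 = 41.2152 m^3/s


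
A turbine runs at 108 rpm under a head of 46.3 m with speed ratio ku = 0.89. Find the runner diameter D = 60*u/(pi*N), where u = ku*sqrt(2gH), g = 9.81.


u = 0.89 * sqrt(2*9.81*46.3) = 26.8244 m/s
D = 60 * 26.8244 / (pi * 108) = 4.7436 m


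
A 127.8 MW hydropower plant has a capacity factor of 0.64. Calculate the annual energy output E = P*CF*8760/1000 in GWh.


E = 127.8 * 0.64 * 8760 / 1000 = 716.4979 GWh


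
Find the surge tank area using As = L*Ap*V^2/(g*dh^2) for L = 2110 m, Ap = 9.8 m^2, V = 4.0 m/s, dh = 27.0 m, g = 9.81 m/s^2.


As = 2110 * 9.8 * 4.0^2 / (9.81 * 27.0^2) = 46.2628 m^2


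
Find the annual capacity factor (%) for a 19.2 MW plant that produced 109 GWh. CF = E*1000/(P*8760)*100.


CF = 109 * 1000 / (19.2 * 8760) * 100 = 64.8069 %


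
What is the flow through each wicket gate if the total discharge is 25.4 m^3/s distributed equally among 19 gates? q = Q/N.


q = 25.4 / 19 = 1.3368 m^3/s


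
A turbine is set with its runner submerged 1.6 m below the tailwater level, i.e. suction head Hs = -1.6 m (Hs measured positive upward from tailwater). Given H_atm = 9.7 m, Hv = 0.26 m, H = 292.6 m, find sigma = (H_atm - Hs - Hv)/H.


sigma = (9.7 - (-1.6) - 0.26) / 292.6 = 0.0377


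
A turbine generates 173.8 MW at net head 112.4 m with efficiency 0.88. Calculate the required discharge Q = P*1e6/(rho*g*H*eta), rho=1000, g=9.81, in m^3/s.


Q = 173.8 * 1e6 / (1000 * 9.81 * 112.4 * 0.88) = 179.1149 m^3/s


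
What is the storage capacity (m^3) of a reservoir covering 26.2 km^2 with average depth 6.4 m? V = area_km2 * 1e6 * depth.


V = 26.2 * 1e6 * 6.4 = 1.6768e+08 m^3


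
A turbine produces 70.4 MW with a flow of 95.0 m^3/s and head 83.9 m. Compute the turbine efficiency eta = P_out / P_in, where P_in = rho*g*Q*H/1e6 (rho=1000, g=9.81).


P_in = 1000 * 9.81 * 95.0 * 83.9 / 1e6 = 78.1906 MW
eta = 70.4 / 78.1906 = 0.9004


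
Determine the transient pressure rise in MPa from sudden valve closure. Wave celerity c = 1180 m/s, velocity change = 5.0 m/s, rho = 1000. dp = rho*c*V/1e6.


dp = 1000 * 1180 * 5.0 / 1e6 = 5.9000 MPa


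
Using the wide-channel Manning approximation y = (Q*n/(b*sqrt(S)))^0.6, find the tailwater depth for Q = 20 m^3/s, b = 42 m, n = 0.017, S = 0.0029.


y = (20 * 0.017 / (42 * 0.0029^0.5))^0.6 = 0.3208 m


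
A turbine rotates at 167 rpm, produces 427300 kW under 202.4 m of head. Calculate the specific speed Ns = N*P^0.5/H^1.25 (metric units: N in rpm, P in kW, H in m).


Ns = 167 * 427300^0.5 / 202.4^1.25 = 142.9946


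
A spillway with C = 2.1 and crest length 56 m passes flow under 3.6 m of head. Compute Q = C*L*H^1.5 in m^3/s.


Q = 2.1 * 56 * 3.6^1.5 = 803.2691 m^3/s


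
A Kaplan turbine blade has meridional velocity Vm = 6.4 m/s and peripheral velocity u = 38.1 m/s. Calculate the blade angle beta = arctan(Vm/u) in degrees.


beta = arctan(6.4 / 38.1) = 9.5355 degrees


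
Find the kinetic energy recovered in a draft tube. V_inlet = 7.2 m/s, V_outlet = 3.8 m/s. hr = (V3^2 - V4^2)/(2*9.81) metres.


hr = (7.2^2 - 3.8^2) / (2*9.81) = 1.9062 m


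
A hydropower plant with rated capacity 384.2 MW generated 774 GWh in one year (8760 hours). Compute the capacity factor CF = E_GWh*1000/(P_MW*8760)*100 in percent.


CF = 774 * 1000 / (384.2 * 8760) * 100 = 22.9974 %


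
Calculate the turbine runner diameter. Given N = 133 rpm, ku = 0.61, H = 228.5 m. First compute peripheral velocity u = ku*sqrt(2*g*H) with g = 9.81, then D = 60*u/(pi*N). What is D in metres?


u = 0.61 * sqrt(2*9.81*228.5) = 40.8435 m/s
D = 60 * 40.8435 / (pi * 133) = 5.8651 m


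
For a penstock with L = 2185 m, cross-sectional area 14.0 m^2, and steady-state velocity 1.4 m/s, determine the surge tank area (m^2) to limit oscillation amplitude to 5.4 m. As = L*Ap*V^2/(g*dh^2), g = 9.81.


As = 2185 * 14.0 * 1.4^2 / (9.81 * 5.4^2) = 209.5941 m^2


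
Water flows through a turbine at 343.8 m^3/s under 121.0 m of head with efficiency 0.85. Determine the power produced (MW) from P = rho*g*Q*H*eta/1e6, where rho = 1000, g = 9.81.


P = 1000 * 9.81 * 343.8 * 121.0 * 0.85 / 1e6 = 346.8799 MW


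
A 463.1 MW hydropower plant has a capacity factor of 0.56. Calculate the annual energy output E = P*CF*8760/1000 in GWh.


E = 463.1 * 0.56 * 8760 / 1000 = 2271.7834 GWh


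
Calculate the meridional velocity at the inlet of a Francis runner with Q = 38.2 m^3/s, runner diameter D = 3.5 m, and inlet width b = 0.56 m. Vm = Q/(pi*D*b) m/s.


Vm = 38.2 / (pi * 3.5 * 0.56) = 6.2038 m/s


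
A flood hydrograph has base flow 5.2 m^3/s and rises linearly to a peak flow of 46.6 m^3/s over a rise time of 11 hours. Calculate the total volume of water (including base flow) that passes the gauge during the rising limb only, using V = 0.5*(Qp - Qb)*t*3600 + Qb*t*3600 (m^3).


V = 0.5*(46.6 - 5.2)*11*3600 + 5.2*11*3600 = 1.0256e+06 m^3


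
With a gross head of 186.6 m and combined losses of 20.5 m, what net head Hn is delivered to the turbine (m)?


Hn = 186.6 - 20.5 = 166.1000 m


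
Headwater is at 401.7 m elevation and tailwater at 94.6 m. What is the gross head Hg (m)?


Hg = 401.7 - 94.6 = 307.1000 m


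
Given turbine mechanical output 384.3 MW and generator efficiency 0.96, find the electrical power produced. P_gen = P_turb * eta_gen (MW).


P_gen = 384.3 * 0.96 = 368.9280 MW


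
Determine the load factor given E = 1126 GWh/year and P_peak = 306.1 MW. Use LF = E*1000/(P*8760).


LF = 1126 * 1000 / (306.1 * 8760) = 0.4199


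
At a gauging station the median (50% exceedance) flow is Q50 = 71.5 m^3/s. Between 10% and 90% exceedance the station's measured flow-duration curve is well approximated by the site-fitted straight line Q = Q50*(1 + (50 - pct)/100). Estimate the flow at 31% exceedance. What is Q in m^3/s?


Q = 71.5 * (1 + (50 - 31)/100) = 85.0850 m^3/s
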